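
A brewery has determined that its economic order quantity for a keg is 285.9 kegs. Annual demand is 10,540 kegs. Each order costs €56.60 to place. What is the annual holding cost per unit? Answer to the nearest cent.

H ≈ €14.60

The basic EOQ model gives Q* = √(2DS/H); rearrange for the unknown.
From Q* = √(2DS/H): H = 2DS / Q*² = 2 × 10,540 × 56.6 / 285.9² = 14.5968.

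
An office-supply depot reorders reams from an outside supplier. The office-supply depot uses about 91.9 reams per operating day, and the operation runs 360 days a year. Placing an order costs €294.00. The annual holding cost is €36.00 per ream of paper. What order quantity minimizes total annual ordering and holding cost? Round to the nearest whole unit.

Q* ≈ 735 reams

Annual demand D = 91.9 × 360 = 33,084.
EOQ = √(2DS / H) = √(2 × 33,084 × 294 / 36).
= √(19,453,392 / 36) = √540,372 ≈ 735.100.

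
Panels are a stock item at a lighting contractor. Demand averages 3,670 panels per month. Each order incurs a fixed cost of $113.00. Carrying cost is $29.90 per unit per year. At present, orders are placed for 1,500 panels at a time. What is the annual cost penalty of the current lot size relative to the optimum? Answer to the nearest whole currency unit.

Annual demand D = 3,670 × 12 = 44,040.
EOQ = √(2DS/H) = √(2 × 44,040 × 113 / 29.9) ≈ 576.96.
Cost at Q* = (D/Q*)S + (Q*/2)H = √(2DSH) ≈ $17,250.97.
Cost at Q = 1,500: (44,040/1,500)×113 + (1,500/2)×29.9 = $3,317.68 + $22,425.00 = $25,742.68.
Excess = $25,742.68 − $17,250.97 = $8,491.71.

Extra cost ≈ $8,492 per year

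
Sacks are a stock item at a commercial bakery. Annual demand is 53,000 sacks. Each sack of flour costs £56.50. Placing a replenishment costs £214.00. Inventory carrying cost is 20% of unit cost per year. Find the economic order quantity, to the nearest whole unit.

Q* ≈ 1,417 sacks

Holding cost H = 0.20 × £56.50 = £11.3000 per unit per year.
EOQ = √(2DS / H) = √(2 × 53,000 × 214 / 11.3).
= √(22,684,000 / 11.3) = √2,007,433.6283 ≈ 1416.839.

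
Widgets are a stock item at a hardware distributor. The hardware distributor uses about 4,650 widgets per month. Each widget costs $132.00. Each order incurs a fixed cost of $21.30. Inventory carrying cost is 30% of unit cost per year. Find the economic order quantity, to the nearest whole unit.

Annual demand D = 4,650 × 12 = 55,800.
Holding cost H = 0.30 × $132.00 = $39.6000 per unit per year.
EOQ = √(2DS / H) = √(2 × 55,800 × 21.3 / 39.6).
= √(2,377,080 / 39.6) = √60,027.2727 ≈ 245.005.

Q* ≈ 245 widgets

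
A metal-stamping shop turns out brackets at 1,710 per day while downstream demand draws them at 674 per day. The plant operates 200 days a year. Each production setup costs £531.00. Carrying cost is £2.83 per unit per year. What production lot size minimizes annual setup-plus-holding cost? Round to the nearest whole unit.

Q* ≈ 9,138 brackets

Annual demand D = 674 × 200 = 134,800.
Production build-up factor (1 − d/p) = 1 − 674/1,710 = 0.6058.
Q* = √(2DS / (H(1 − d/p))) = √(2 × 134,800 × 531 / (2.83 × 0.6058)).
= √(143,157,600 / 1.7145) ≈ 9137.600.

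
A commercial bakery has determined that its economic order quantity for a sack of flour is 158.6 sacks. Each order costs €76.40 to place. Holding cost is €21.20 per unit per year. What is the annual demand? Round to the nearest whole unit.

D ≈ 3,490 sacks per year

Invert the EOQ relation Q*² = 2DS/H.
From Q* = √(2DS/H): D = Q*²H / (2S) = 158.6² × 21.2 / (2 × 76.4) = 3489.947.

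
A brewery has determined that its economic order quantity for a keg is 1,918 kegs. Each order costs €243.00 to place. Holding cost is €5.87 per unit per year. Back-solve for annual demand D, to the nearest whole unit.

Squaring Q* = √(2DS/H) gives Q*² = 2DS/H.
From Q* = √(2DS/H): D = Q*²H / (2S) = 1,918² × 5.87 / (2 × 243) = 44432.325.

D ≈ 44,432 kegs per year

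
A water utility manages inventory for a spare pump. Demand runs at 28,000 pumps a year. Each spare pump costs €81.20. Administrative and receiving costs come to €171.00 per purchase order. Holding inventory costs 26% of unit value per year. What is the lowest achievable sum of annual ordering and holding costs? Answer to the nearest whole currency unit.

Holding cost H = 0.26 × €81.20 = €21.1120 per unit per year.
EOQ = √(2DS/H) = √(2 × 28,000 × 171 / 21.112) ≈ 673.48.
At Q*, ordering cost (D/Q*)S equals holding cost (Q*/2)H, each = √(DSH/2).
Minimum total = √(2DSH) = √(2 × 28,000 × 171 × 21.112) ≈ 14218.597.

TC* ≈ €14,219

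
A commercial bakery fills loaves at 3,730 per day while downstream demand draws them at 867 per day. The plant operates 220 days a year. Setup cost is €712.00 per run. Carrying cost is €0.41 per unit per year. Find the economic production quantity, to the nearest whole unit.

Annual demand D = 867 × 220 = 190,740.
Production build-up factor (1 − d/p) = 1 − 867/3,730 = 0.7676.
Q* = √(2DS / (H(1 − d/p))) = √(2 × 190,740 × 712 / (0.41 × 0.7676)).
= √(271,613,760 / 0.3147) ≈ 29378.370.

Q* ≈ 29,378 loaves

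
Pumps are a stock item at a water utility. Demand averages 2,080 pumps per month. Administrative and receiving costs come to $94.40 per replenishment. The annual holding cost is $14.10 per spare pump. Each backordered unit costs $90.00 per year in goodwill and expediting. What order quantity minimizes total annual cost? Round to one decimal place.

Annual demand D = 2,080 × 12 = 24,960.
With planned backorders, Q* = √(2DS/H) · √((H+B)/B).
√(2DS/H) = √(2 × 24,960 × 94.4 / 14.1) = 578.114.
√((H+B)/B) = √((14.1+90)/90) = 1.0755.
Q* ≈ 621.753.

Q* ≈ 621.8 pumps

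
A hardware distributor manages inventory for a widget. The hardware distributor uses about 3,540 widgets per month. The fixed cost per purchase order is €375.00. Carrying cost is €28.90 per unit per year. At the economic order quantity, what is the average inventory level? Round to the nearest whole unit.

Annual demand D = 3,540 × 12 = 42,480.
EOQ = √(2DS/H) = √(2 × 42,480 × 375 / 28.9) ≈ 1049.96.
Average inventory = Q*/2 ≈ 1049.96 / 2 = 524.981.

Average inventory ≈ 525 widgets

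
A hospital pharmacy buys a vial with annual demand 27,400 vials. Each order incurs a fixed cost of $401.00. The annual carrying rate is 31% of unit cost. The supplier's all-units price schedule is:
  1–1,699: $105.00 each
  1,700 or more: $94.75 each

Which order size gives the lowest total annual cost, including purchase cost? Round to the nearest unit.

Holding cost per unit per year at price C is H = 0.31·C.
For each price level, check whether its EOQ is feasible; otherwise the best quantity at that price is the breakpoint.
EOQ at $105.00 = 821.7 (feasible in tier 1): TC = 27,400×$105.00 + (27,400/821.7)×401 + (821.7/2)×0.31×$105.00 = $2,903,744.71.
EOQ at $94.75 = 865.0 < 1700, so use break Q=1700: TC = 27,400×$94.75 + (27,400/1700.0)×401 + (1700.0/2)×0.31×$94.75 = $2,627,579.80.
Lowest total cost is $2,627,579.80 at Q = 1700.0.

Q* ≈ 1,700 vials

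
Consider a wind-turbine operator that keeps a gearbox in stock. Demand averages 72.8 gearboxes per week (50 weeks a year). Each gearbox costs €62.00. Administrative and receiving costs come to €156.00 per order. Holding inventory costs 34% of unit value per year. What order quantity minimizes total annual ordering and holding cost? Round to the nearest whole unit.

Annual demand D = 72.8 × 50 = 3,640.
Holding cost H = 0.34 × €62.00 = €21.0800 per unit per year.
EOQ = √(2DS / H) = √(2 × 3,640 × 156 / 21.08).
= √(1,135,680 / 21.08) = √53,874.7628 ≈ 232.109.

Q* ≈ 232 gearboxes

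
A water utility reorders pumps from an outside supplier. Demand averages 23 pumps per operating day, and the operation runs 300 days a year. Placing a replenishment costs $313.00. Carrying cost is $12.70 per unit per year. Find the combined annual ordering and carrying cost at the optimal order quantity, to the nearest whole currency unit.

TC* ≈ $7,407

Annual demand D = 23 × 300 = 6,900.
EOQ = √(2DS/H) = √(2 × 6,900 × 313 / 12.7) ≈ 583.19.
At the optimum the two cost components are equal, so total cost = 2·(Q*/2)H = Q*·H.
Minimum total = √(2DSH) = √(2 × 6,900 × 313 × 12.7) ≈ 7406.509.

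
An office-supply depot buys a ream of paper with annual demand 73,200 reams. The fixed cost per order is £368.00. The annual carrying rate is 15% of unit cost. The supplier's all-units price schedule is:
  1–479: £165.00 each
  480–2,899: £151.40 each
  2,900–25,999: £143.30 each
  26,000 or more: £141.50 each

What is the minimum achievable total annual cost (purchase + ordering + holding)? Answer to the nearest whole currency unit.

TC* ≈ £10,530,017

Holding cost per unit per year at price C is H = 0.15·C.
Evaluate total cost at each tier's feasible EOQ or, if the EOQ is below the tier, at the tier's minimum quantity.
Tier 1 (£165.00): EOQ = 1475.4 exceeds tier's upper bound 479, so this tier is dominated.
EOQ at £151.40 = 1540.2 (feasible in tier 2): TC = 73,200×£151.40 + (73,200/1540.2)×368 + (1540.2/2)×0.15×£151.40 = £11,117,458.65.
EOQ at £143.30 = 1583.2 < 2900, so use break Q=2900: TC = 73,200×£143.30 + (73,200/2900.0)×368 + (2900.0/2)×0.15×£143.30 = £10,530,016.58.
EOQ at £141.50 = 1593.2 < 26000, so use break Q=26000: TC = 73,200×£141.50 + (73,200/26000.0)×368 + (26000.0/2)×0.15×£141.50 = £10,634,761.06.
Lowest total cost among the candidates is at Q = 2900.0.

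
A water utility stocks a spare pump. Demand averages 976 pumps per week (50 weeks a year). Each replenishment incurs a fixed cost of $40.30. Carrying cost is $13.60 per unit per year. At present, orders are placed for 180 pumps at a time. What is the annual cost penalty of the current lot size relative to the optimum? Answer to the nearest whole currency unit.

Extra cost ≈ $4,836 per year

Annual demand D = 976 × 50 = 48,800.
EOQ = √(2DS/H) = √(2 × 48,800 × 40.3 / 13.6) ≈ 537.78.
Cost at Q* = (D/Q*)S + (Q*/2)H = √(2DSH) ≈ $7,313.86.
Cost at Q = 180: (48,800/180)×40.3 + (180/2)×13.6 = $10,925.78 + $1,224.00 = $12,149.78.
Excess = $12,149.78 − $7,313.86 = $4,835.91.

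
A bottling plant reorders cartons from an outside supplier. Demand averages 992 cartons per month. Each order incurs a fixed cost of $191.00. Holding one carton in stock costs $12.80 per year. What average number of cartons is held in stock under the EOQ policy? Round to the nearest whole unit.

Average inventory ≈ 298 cartons

Annual demand D = 992 × 12 = 11,904.
EOQ = √(2DS/H) = √(2 × 11,904 × 191 / 12.8) ≈ 596.04.
Average inventory = Q*/2 ≈ 596.04 / 2 = 298.018.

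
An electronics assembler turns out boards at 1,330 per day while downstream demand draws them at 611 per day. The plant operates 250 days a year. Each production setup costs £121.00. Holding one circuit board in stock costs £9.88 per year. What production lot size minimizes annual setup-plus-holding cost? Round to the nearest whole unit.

Annual demand D = 611 × 250 = 152,750.
Production build-up factor (1 − d/p) = 1 − 611/1,330 = 0.5406.
Q* = √(2DS / (H(1 − d/p))) = √(2 × 152,750 × 121 / (9.88 × 0.5406)).
= √(36,965,500 / 5.3411) ≈ 2630.760.

Q* ≈ 2,631 boards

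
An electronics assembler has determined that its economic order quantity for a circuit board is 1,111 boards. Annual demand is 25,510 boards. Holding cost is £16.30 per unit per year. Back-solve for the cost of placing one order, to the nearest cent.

S ≈ £394.34

The basic EOQ model gives Q* = √(2DS/H); rearrange for the unknown.
From Q* = √(2DS/H): S = Q*²H / (2D) = 1,111² × 16.3 / (2 × 25,510) = 394.3440.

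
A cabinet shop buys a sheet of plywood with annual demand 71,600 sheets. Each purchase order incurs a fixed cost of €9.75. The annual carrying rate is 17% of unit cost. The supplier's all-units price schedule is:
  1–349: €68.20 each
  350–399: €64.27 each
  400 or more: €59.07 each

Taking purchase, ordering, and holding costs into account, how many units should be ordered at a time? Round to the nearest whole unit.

Q* ≈ 400 sheets

Holding cost per unit per year at price C is H = 0.17·C.
Candidates are each tier's EOQ (if it falls in that tier) and each price-break quantity.
EOQ at €68.20 = 347.0 (feasible in tier 1): TC = 71,600×€68.20 + (71,600/347.0)×9.75 + (347.0/2)×0.17×€68.20 = €4,887,143.37.
EOQ at €64.27 = 357.5 (feasible in tier 2): TC = 71,600×€64.27 + (71,600/357.5)×9.75 + (357.5/2)×0.17×€64.27 = €4,605,637.73.
EOQ at €59.07 = 372.9 < 400, so use break Q=400: TC = 71,600×€59.07 + (71,600/400.0)×9.75 + (400.0/2)×0.17×€59.07 = €4,233,165.63.
Lowest total cost is €4,233,165.63 at Q = 400.0.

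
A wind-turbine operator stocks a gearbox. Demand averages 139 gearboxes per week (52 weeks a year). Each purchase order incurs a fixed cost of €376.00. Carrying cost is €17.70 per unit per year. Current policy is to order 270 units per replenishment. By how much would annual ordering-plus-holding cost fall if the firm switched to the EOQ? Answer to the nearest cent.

Annual demand D = 139 × 52 = 7,228.
EOQ = √(2DS/H) = √(2 × 7,228 × 376 / 17.7) ≈ 554.16.
Cost at Q* = (D/Q*)S + (Q*/2)H = √(2DSH) ≈ €9,808.55.
Cost at Q = 270: (7,228/270)×376 + (270/2)×17.7 = €10,065.66 + €2,389.50 = €12,455.16.
Excess = €12,455.16 − €9,808.55 = €2,646.61.

Extra cost ≈ €2,646.61 per year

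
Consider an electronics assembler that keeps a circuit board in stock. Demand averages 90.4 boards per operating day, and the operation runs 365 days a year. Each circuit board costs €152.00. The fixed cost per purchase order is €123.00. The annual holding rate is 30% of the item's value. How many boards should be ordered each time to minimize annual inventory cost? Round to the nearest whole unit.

Q* ≈ 422 boards

Annual demand D = 90.4 × 365 = 32,996.
Holding cost H = 0.30 × €152.00 = €45.6000 per unit per year.
EOQ = √(2DS / H) = √(2 × 32,996 × 123 / 45.6).
= √(8,117,016 / 45.6) = √178,004.7368 ≈ 421.906.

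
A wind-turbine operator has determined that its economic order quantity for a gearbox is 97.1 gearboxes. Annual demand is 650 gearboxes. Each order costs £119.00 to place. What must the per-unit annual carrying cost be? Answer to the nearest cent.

Invert the EOQ relation Q*² = 2DS/H.
From Q* = √(2DS/H): H = 2DS / Q*² = 2 × 650 × 119 / 97.1² = 16.4079.

H ≈ £16.41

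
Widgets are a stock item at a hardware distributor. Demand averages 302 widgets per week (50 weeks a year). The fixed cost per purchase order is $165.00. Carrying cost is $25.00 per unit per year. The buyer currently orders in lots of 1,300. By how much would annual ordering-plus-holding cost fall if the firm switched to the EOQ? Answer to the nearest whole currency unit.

Extra cost ≈ $7,005 per year

Annual demand D = 302 × 50 = 15,100.
EOQ = √(2DS/H) = √(2 × 15,100 × 165 / 25) ≈ 446.45.
Cost at Q* = (D/Q*)S + (Q*/2)H = √(2DSH) ≈ $11,161.32.
Cost at Q = 1,300: (15,100/1,300)×165 + (1,300/2)×25 = $1,916.54 + $16,250.00 = $18,166.54.
Excess = $18,166.54 − $11,161.32 = $7,005.22.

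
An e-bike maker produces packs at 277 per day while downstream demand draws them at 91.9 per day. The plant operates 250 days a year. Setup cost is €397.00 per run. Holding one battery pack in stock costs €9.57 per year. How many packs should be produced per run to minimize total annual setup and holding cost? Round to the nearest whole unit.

Q* ≈ 1,689 packs

Annual demand D = 91.9 × 250 = 22,975.
Production build-up factor (1 − d/p) = 1 − 91.9/277 = 0.6682.
Q* = √(2DS / (H(1 − d/p))) = √(2 × 22,975 × 397 / (9.57 × 0.6682)).
= √(18,242,150 / 6.395) ≈ 1688.957.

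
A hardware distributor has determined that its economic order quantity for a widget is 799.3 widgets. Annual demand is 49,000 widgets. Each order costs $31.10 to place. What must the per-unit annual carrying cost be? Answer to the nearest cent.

Squaring Q* = √(2DS/H) gives Q*² = 2DS/H.
From Q* = √(2DS/H): H = 2DS / Q*² = 2 × 49,000 × 31.1 / 799.3² = 4.7705.

H ≈ $4.77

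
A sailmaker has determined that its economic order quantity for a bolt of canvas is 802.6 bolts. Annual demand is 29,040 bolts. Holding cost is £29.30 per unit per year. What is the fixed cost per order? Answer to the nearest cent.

Invert the EOQ relation Q*² = 2DS/H.
From Q* = √(2DS/H): S = Q*²H / (2D) = 802.6² × 29.3 / (2 × 29,040) = 324.9670.

S ≈ £324.97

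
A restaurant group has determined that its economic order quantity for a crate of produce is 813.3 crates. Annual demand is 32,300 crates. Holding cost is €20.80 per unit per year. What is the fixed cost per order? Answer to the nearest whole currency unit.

S ≈ €213

Invert the EOQ relation Q*² = 2DS/H.
From Q* = √(2DS/H): S = Q*²H / (2D) = 813.3² × 20.8 / (2 × 32,300) = 212.9768.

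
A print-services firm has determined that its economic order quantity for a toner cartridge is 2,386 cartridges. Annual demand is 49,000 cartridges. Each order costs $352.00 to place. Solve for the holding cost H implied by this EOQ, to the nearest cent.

Squaring Q* = √(2DS/H) gives Q*² = 2DS/H.
From Q* = √(2DS/H): H = 2DS / Q*² = 2 × 49,000 × 352 / 2,386² = 6.0594.

H ≈ $6.06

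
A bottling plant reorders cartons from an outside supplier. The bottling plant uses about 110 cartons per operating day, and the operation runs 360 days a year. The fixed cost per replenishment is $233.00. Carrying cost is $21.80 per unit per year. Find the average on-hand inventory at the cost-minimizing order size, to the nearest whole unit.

Annual demand D = 110 × 360 = 39,600.
The optimal lot size = √(2DS/H) = √(2 × 39,600 × 233 / 21.8) ≈ 920.05.
Average inventory = Q*/2 ≈ 920.05 / 2 = 460.026.

Average inventory ≈ 460 cartons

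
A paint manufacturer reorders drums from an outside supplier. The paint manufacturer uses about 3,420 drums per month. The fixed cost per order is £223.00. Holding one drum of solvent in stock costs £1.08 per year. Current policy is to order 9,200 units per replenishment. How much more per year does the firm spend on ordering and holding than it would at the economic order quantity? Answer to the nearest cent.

Extra cost ≈ £1,516.64 per year

Annual demand D = 3,420 × 12 = 41,040.
EOQ = √(2DS/H) = √(2 × 41,040 × 223 / 1.08) ≈ 4116.79.
Cost at Q* = (D/Q*)S + (Q*/2)H = √(2DSH) ≈ £4,446.14.
Cost at Q = 9,200: (41,040/9,200)×223 + (9,200/2)×1.08 = £994.77 + £4,968.00 = £5,962.77.
Excess = £5,962.77 − £4,446.14 = £1,516.64.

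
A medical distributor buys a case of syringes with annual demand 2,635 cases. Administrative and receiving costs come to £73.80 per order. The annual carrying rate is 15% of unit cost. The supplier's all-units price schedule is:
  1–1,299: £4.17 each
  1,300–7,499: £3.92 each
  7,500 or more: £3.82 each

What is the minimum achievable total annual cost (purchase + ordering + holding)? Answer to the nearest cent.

Holding cost per unit per year at price C is H = 0.15·C.
Evaluate total cost at each tier's feasible EOQ or, if the EOQ is below the tier, at the tier's minimum quantity.
EOQ at £4.17 = 788.5 (feasible in tier 1): TC = 2,635×£4.17 + (2,635/788.5)×73.8 + (788.5/2)×0.15×£4.17 = £11,481.18.
EOQ at £3.92 = 813.3 < 1300, so use break Q=1300: TC = 2,635×£3.92 + (2,635/1300.0)×73.8 + (1300.0/2)×0.15×£3.92 = £10,860.99.
EOQ at £3.82 = 823.9 < 7500, so use break Q=7500: TC = 2,635×£3.82 + (2,635/7500.0)×73.8 + (7500.0/2)×0.15×£3.82 = £12,240.38.
Lowest total cost among the candidates is at Q = 1300.0.

TC* ≈ £10,860.99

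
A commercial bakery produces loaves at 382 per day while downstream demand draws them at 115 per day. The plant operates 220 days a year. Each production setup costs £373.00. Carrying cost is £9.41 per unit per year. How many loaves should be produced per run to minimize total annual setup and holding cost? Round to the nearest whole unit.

Annual demand D = 115 × 220 = 25,300.
Production build-up factor (1 − d/p) = 1 − 115/382 = 0.6990.
Q* = √(2DS / (H(1 − d/p))) = √(2 × 25,300 × 373 / (9.41 × 0.6990)).
= √(18,873,800 / 6.5771) ≈ 1693.990.

Q* ≈ 1,694 loaves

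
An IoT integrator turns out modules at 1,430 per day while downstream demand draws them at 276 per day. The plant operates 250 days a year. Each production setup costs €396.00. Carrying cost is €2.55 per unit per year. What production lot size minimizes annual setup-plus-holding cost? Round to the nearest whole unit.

Annual demand D = 276 × 250 = 69,000.
Production build-up factor (1 − d/p) = 1 − 276/1,430 = 0.8070.
Q* = √(2DS / (H(1 − d/p))) = √(2 × 69,000 × 396 / (2.55 × 0.8070)).
= √(54,648,000 / 2.0578) ≈ 5153.261.

Q* ≈ 5,153 modules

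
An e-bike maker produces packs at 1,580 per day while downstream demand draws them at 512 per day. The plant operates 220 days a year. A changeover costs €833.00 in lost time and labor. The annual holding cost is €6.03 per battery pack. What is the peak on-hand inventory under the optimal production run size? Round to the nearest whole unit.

I_max ≈ 4,587 packs

Annual demand D = 512 × 220 = 112,640.
Production build-up factor (1 − d/p) = 1 − 512/1,580 = 0.6759.
Q* = √(2DS / (H(1 − d/p))) = √(2 × 112,640 × 833 / (6.03 × 0.6759)).
= √(187,658,240 / 4.076) ≈ 6785.285.
Maximum inventory = Q*(1 − d/p) = 6785.285 × 0.6759 ≈ 4586.509.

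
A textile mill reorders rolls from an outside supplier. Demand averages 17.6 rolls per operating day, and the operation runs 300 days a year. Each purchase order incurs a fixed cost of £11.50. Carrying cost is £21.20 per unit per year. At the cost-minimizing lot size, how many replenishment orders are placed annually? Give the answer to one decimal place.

N ≈ 69.8 orders per year

Annual demand D = 17.6 × 300 = 5,280.
Q* = √(2DS/H) = √(2 × 5,280 × 11.5 / 21.2) ≈ 75.69.
Orders per year = D / Q* = 5,280 / 75.69 ≈ 69.762.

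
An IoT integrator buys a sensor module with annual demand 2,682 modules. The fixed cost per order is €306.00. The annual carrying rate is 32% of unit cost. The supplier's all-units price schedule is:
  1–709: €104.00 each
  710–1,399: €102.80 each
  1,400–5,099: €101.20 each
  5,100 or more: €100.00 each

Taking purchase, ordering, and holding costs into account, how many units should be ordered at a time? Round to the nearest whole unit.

Q* ≈ 222 modules

Holding cost per unit per year at price C is H = 0.32·C.
Candidates are each tier's EOQ (if it falls in that tier) and each price-break quantity.
EOQ at €104.00 = 222.1 (feasible in tier 1): TC = 2,682×€104.00 + (2,682/222.1)×306 + (222.1/2)×0.32×€104.00 = €286,318.89.
EOQ at €102.80 = 223.4 < 710, so use break Q=710: TC = 2,682×€102.80 + (2,682/710.0)×306 + (710.0/2)×0.32×€102.80 = €288,543.58.
EOQ at €101.20 = 225.1 < 1400, so use break Q=1400: TC = 2,682×€101.20 + (2,682/1400.0)×306 + (1400.0/2)×0.32×€101.20 = €294,673.41.
EOQ at €100.00 = 226.5 < 5100, so use break Q=5100: TC = 2,682×€100.00 + (2,682/5100.0)×306 + (5100.0/2)×0.32×€100.00 = €349,960.92.
Lowest total cost is €286,318.89 at Q = 222.1.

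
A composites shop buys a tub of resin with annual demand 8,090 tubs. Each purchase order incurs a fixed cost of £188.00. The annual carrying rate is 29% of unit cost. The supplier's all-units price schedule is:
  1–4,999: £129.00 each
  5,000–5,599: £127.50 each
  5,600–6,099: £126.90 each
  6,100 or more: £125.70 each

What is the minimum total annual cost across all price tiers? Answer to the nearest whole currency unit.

TC* ≈ £1,054,277

Holding cost per unit per year at price C is H = 0.29·C.
For each price level, check whether its EOQ is feasible; otherwise the best quantity at that price is the breakpoint.
EOQ at £129.00 = 285.2 (feasible in tier 1): TC = 8,090×£129.00 + (8,090/285.2)×188 + (285.2/2)×0.29×£129.00 = £1,054,277.48.
EOQ at £127.50 = 286.8 < 5000, so use break Q=5000: TC = 8,090×£127.50 + (8,090/5000.0)×188 + (5000.0/2)×0.29×£127.50 = £1,124,216.68.
EOQ at £126.90 = 287.5 < 5600, so use break Q=5600: TC = 8,090×£126.90 + (8,090/5600.0)×188 + (5600.0/2)×0.29×£126.90 = £1,129,935.39.
EOQ at £125.70 = 288.9 < 6100, so use break Q=6100: TC = 8,090×£125.70 + (8,090/6100.0)×188 + (6100.0/2)×0.29×£125.70 = £1,128,343.98.
Lowest total cost among the candidates is at Q = 285.2.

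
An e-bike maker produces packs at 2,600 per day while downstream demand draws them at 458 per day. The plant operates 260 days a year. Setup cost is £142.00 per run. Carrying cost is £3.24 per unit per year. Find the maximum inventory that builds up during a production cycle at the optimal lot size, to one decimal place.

I_max ≈ 2,932.4 packs

Annual demand D = 458 × 260 = 119,080.
Production build-up factor (1 − d/p) = 1 − 458/2,600 = 0.8238.
Q* = √(2DS / (H(1 − d/p))) = √(2 × 119,080 × 142 / (3.24 × 0.8238)).
= √(33,818,720 / 2.6693) ≈ 3559.451.
Maximum inventory = Q*(1 − d/p) = 3559.451 × 0.8238 ≈ 2932.440.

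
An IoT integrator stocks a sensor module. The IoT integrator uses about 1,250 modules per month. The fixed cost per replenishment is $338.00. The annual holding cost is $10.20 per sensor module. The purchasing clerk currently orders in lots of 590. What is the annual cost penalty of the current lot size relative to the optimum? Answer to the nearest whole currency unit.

Extra cost ≈ $1,432 per year

Annual demand D = 1,250 × 12 = 15,000.
EOQ = √(2DS/H) = √(2 × 15,000 × 338 / 10.2) ≈ 997.05.
Cost at Q* = (D/Q*)S + (Q*/2)H = √(2DSH) ≈ $10,169.96.
Cost at Q = 590: (15,000/590)×338 + (590/2)×10.2 = $8,593.22 + $3,009.00 = $11,602.22.
Excess = $11,602.22 − $10,169.96 = $1,432.26.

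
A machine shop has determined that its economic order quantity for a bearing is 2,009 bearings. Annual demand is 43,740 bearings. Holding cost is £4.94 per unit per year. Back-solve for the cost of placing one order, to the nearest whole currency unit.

Invert the EOQ relation Q*² = 2DS/H.
From Q* = √(2DS/H): S = Q*²H / (2D) = 2,009² × 4.94 / (2 × 43,740) = 227.9177.

S ≈ £228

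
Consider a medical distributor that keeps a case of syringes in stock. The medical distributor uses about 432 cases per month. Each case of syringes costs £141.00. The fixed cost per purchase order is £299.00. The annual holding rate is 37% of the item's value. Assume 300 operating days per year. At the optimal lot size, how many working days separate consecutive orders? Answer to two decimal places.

Annual demand D = 432 × 12 = 5,184.
Holding cost H = 0.37 × £141.00 = £52.1700 per unit per year.
Q* = √(2DS/H) = √(2 × 5,184 × 299 / 52.17) ≈ 243.77.
Cycle time = Q*/D × 300 = 243.77 / 5,184 × 300 ≈ 14.107 days.

T ≈ 14.11 days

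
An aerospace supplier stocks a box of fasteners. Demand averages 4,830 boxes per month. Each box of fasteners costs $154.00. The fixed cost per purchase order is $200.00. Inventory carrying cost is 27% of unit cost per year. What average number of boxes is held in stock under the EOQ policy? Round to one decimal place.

Annual demand D = 4,830 × 12 = 57,960.
Holding cost H = 0.27 × $154.00 = $41.5800 per unit per year.
Q* = √(2DS/H) = √(2 × 57,960 × 200 / 41.58) ≈ 746.71.
Average inventory = Q*/2 ≈ 746.71 / 2 = 373.355.

Average inventory ≈ 373.4 boxes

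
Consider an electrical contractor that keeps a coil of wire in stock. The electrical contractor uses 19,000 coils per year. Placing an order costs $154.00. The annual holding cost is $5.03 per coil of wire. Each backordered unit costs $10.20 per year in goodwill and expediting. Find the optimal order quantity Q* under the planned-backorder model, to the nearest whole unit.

Q* ≈ 1,318 coils

With planned backorders, Q* = √(2DS/H) · √((H+B)/B).
√(2DS/H) = √(2 × 19,000 × 154 / 5.03) = 1078.619.
√((H+B)/B) = √((5.03+10.2)/10.2) = 1.2219.
Q* ≈ 1318.008.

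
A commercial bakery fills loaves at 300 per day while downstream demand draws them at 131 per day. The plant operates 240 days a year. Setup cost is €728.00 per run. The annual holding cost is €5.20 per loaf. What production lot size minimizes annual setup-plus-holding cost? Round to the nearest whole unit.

Q* ≈ 3,953 loaves

Annual demand D = 131 × 240 = 31,440.
Production build-up factor (1 − d/p) = 1 − 131/300 = 0.5633.
Q* = √(2DS / (H(1 − d/p))) = √(2 × 31,440 × 728 / (5.2 × 0.5633)).
= √(45,776,640 / 2.9293) ≈ 3953.098.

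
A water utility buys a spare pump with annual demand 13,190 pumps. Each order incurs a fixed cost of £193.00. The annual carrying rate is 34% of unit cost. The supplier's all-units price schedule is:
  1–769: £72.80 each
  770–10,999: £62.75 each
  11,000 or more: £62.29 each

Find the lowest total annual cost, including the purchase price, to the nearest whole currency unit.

Holding cost per unit per year at price C is H = 0.34·C.
Evaluate total cost at each tier's feasible EOQ or, if the EOQ is below the tier, at the tier's minimum quantity.
EOQ at £72.80 = 453.5 (feasible in tier 1): TC = 13,190×£72.80 + (13,190/453.5)×193 + (453.5/2)×0.34×£72.80 = £971,457.90.
EOQ at £62.75 = 488.5 < 770, so use break Q=770: TC = 13,190×£62.75 + (13,190/770.0)×193 + (770.0/2)×0.34×£62.75 = £839,192.54.
EOQ at £62.29 = 490.3 < 11000, so use break Q=11000: TC = 13,190×£62.29 + (13,190/11000.0)×193 + (11000.0/2)×0.34×£62.29 = £938,318.82.
Lowest total cost among the candidates is at Q = 770.0.

TC* ≈ £839,193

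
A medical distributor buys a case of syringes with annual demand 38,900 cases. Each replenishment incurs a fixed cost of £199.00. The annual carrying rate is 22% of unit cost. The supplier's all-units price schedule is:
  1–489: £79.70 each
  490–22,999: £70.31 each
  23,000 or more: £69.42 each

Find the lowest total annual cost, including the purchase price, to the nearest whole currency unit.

Holding cost per unit per year at price C is H = 0.22·C.
Candidates are each tier's EOQ (if it falls in that tier) and each price-break quantity.
Tier 1 (£79.70): EOQ = 939.7 exceeds tier's upper bound 489, so this tier is dominated.
EOQ at £70.31 = 1000.5 (feasible in tier 2): TC = 38,900×£70.31 + (38,900/1000.5)×199 + (1000.5/2)×0.22×£70.31 = £2,750,534.20.
EOQ at £69.42 = 1006.8 < 23000, so use break Q=23000: TC = 38,900×£69.42 + (38,900/23000.0)×199 + (23000.0/2)×0.22×£69.42 = £2,876,407.17.
Lowest total cost among the candidates is at Q = 1000.5.

TC* ≈ £2,750,534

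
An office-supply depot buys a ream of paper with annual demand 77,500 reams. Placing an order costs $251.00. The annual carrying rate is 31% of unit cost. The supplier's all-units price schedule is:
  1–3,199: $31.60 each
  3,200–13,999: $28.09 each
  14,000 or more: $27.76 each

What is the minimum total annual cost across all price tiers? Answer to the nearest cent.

Holding cost per unit per year at price C is H = 0.31·C.
Evaluate total cost at each tier's feasible EOQ or, if the EOQ is below the tier, at the tier's minimum quantity.
EOQ at $31.60 = 1992.9 (feasible in tier 1): TC = 77,500×$31.60 + (77,500/1992.9)×251 + (1992.9/2)×0.31×$31.60 = $2,468,522.13.
EOQ at $28.09 = 2113.7 < 3200, so use break Q=3200: TC = 77,500×$28.09 + (77,500/3200.0)×251 + (3200.0/2)×0.31×$28.09 = $2,196,986.55.
EOQ at $27.76 = 2126.2 < 14000, so use break Q=14000: TC = 77,500×$27.76 + (77,500/14000.0)×251 + (14000.0/2)×0.31×$27.76 = $2,213,028.66.
Lowest total cost among the candidates is at Q = 3200.0.

TC* ≈ $2,196,986.55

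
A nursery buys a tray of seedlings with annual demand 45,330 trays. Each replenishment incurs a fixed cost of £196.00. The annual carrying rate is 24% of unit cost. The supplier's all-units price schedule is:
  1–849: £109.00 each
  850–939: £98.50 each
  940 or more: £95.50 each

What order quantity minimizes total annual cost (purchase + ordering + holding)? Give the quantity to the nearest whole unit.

Q* ≈ 940 trays

Holding cost per unit per year at price C is H = 0.24·C.
For each price level, check whether its EOQ is feasible; otherwise the best quantity at that price is the breakpoint.
EOQ at £109.00 = 824.2 (feasible in tier 1): TC = 45,330×£109.00 + (45,330/824.2)×196 + (824.2/2)×0.24×£109.00 = £4,962,530.30.
EOQ at £98.50 = 867.0 (feasible in tier 2): TC = 45,330×£98.50 + (45,330/867.0)×196 + (867.0/2)×0.24×£98.50 = £4,485,500.55.
EOQ at £95.50 = 880.5 < 940, so use break Q=940: TC = 45,330×£95.50 + (45,330/940.0)×196 + (940.0/2)×0.24×£95.50 = £4,349,239.19.
Lowest total cost is £4,349,239.19 at Q = 940.0.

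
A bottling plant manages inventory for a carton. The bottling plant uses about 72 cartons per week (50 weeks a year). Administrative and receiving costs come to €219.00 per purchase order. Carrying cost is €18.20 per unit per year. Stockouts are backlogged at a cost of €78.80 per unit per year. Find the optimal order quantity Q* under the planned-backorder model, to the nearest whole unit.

Q* ≈ 327 cartons

Annual demand D = 72 × 50 = 3,600.
With planned backorders, Q* = √(2DS/H) · √((H+B)/B).
√(2DS/H) = √(2 × 3,600 × 219 / 18.2) = 294.342.
√((H+B)/B) = √((18.2+78.8)/78.8) = 1.1095.
Q* ≈ 326.569.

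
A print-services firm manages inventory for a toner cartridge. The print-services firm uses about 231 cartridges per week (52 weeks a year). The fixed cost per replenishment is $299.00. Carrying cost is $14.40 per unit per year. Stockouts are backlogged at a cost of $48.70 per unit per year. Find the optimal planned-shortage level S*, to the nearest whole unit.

Annual demand D = 231 × 52 = 12,012.
With planned backorders, Q* = √(2DS/H) · √((H+B)/B).
√(2DS/H) = √(2 × 12,012 × 299 / 14.4) = 706.280.
√((H+B)/B) = √((14.4+48.7)/48.7) = 1.1383.
Q* ≈ 803.947.
S* = Q* · H/(H+B) = 803.947 × 14.4/63.1 ≈ 183.468.

S* ≈ 183 cartridges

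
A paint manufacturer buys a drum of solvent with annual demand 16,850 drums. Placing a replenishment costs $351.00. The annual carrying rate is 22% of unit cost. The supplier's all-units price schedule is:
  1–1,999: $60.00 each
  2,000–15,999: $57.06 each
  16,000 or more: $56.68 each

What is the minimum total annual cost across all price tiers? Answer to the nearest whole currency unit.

TC* ≈ $976,971

Holding cost per unit per year at price C is H = 0.22·C.
For each price level, check whether its EOQ is feasible; otherwise the best quantity at that price is the breakpoint.
EOQ at $60.00 = 946.6 (feasible in tier 1): TC = 16,850×$60.00 + (16,850/946.6)×351 + (946.6/2)×0.22×$60.00 = $1,023,495.55.
EOQ at $57.06 = 970.7 < 2000, so use break Q=2000: TC = 16,850×$57.06 + (16,850/2000.0)×351 + (2000.0/2)×0.22×$57.06 = $976,971.38.
EOQ at $56.68 = 974.0 < 16000, so use break Q=16000: TC = 16,850×$56.68 + (16,850/16000.0)×351 + (16000.0/2)×0.22×$56.68 = $1,055,184.45.
Lowest total cost among the candidates is at Q = 2000.0.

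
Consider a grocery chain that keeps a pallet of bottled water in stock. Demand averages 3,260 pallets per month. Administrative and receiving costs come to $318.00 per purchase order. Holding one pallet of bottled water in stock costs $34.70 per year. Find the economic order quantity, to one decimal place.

Q* ≈ 846.8 pallets

Annual demand D = 3,260 × 12 = 39,120.
EOQ = √(2DS / H) = √(2 × 39,120 × 318 / 34.7).
= √(24,880,320 / 34.7) = √717,012.1037 ≈ 846.766.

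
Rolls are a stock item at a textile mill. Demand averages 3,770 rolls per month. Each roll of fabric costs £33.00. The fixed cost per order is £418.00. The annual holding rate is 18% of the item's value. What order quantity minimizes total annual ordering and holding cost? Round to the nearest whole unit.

Q* ≈ 2,523 rolls

Annual demand D = 3,770 × 12 = 45,240.
Holding cost H = 0.18 × £33.00 = £5.9400 per unit per year.
EOQ = √(2DS / H) = √(2 × 45,240 × 418 / 5.94).
= √(37,820,640 / 5.94) = √6,367,111.1111 ≈ 2523.314.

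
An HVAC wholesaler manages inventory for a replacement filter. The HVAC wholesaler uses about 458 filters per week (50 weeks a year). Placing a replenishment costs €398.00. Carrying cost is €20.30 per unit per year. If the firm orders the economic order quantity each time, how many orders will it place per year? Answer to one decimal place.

Annual demand D = 458 × 50 = 22,900.
Q* = √(2DS/H) = √(2 × 22,900 × 398 / 20.3) ≈ 947.60.
Orders per year = D / Q* = 22,900 / 947.60 ≈ 24.166.

N ≈ 24.2 orders per year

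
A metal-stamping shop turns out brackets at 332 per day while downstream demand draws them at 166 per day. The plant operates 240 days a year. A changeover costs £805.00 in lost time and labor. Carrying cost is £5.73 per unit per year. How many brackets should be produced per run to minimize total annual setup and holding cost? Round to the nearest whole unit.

Q* ≈ 4,732 brackets

Annual demand D = 166 × 240 = 39,840.
Production build-up factor (1 − d/p) = 1 − 166/332 = 0.5000.
Q* = √(2DS / (H(1 − d/p))) = √(2 × 39,840 × 805 / (5.73 × 0.5000)).
= √(64,142,400 / 2.865) ≈ 4731.625.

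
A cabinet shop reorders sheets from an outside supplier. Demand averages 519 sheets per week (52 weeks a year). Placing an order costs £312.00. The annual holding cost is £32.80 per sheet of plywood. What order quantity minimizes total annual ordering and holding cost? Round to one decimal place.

Q* ≈ 716.5 sheets

Annual demand D = 519 × 52 = 26,988.
EOQ = √(2DS / H) = √(2 × 26,988 × 312 / 32.8).
= √(16,840,512 / 32.8) = √513,430.2439 ≈ 716.540.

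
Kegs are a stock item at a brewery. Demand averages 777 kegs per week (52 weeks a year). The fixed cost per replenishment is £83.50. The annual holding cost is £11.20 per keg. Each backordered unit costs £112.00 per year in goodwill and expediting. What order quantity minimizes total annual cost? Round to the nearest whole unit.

Annual demand D = 777 × 52 = 40,404.
With planned backorders, Q* = √(2DS/H) · √((H+B)/B).
√(2DS/H) = √(2 × 40,404 × 83.5 / 11.2) = 776.178.
√((H+B)/B) = √((11.2+112)/112) = 1.0488.
Q* ≈ 814.062.

Q* ≈ 814 kegs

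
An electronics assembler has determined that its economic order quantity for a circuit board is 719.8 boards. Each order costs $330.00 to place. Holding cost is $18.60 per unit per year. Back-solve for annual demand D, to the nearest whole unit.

D ≈ 14,601 boards per year

The basic EOQ model gives Q* = √(2DS/H); rearrange for the unknown.
From Q* = √(2DS/H): D = Q*²H / (2S) = 719.8² × 18.6 / (2 × 330) = 14601.339.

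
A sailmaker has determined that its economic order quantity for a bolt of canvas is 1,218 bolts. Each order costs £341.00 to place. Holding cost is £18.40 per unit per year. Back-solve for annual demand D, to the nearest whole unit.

D ≈ 40,025 bolts per year

The basic EOQ model gives Q* = √(2DS/H); rearrange for the unknown.
From Q* = √(2DS/H): D = Q*²H / (2S) = 1,218² × 18.4 / (2 × 341) = 40024.694.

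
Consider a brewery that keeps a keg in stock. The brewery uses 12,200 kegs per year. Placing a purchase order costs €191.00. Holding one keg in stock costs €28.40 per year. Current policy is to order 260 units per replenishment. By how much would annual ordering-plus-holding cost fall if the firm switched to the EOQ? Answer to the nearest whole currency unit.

EOQ = √(2DS/H) = √(2 × 12,200 × 191 / 28.4) ≈ 405.09.
Cost at Q* = (D/Q*)S + (Q*/2)H = √(2DSH) ≈ €11,504.58.
Cost at Q = 260: (12,200/260)×191 + (260/2)×28.4 = €8,962.31 + €3,692.00 = €12,654.31.
Excess = €12,654.31 − €11,504.58 = €1,149.73.

Extra cost ≈ €1,150 per year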